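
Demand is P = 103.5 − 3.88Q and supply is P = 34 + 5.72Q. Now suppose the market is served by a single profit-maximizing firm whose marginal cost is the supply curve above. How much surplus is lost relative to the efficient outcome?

20.84

Competitive equilibrium: 103.5 − 3.88Q = 34 + 5.72Q → Q* = 7.2396, P* = 75.4104.
Marginal revenue: MR = 103.5 − 7.76Q. Set MR = MC: 103.5 − 7.76Q = 34 + 5.72Q → Q_m = 5.1558.
Price P_m = 103.5 − 3.88·5.1558 = 83.4955; MC(Q_m) = 34 + 5.72·5.1558 = 63.4912.
Competitive Q* = 7.2396, so ΔQ = 2.0838; wedge = 83.4955 − 63.4912 = 20.0043.
Welfare loss = ½ × 2.0838 × 20.0043 = 20.84.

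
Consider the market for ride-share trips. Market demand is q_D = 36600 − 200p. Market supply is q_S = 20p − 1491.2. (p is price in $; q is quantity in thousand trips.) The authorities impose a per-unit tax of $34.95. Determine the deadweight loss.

$11104.57 thousand

In inverse form: demand p = 183 − 0.005q, supply p = 74.56 + 0.05q.
Competitive equilibrium: 183 − 0.005q = 74.56 + 0.05q → q* = 1971.6364, p* = 173.1418.
With the tax, the buyer price exceeds the seller price by 34.95: (183 − 0.005q) − (74.56 + 0.05q) = 34.95 → q' = 1336.1818.
Δq = 1971.6364 − 1336.1818 = 635.4546; the wedge equals the tax, 34.95.
Welfare loss = ½ × 635.4546 × 34.95 = $11104.57 thousand.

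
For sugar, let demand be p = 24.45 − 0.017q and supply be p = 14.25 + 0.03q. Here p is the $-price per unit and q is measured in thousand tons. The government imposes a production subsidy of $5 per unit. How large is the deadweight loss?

Competitive equilibrium: 24.45 − 0.017q = 14.25 + 0.03q → q* = 217.0213, p* = 20.7606.
The subsidy lowers effective supply by 5: p = 9.25 + 0.03q.
New quantity: 24.45 − 0.017q = 9.25 + 0.03q → q' = 323.4043.
Overproduction Δq = 323.4043 − 217.0213 = 106.383; wedge = subsidy = 5.
Welfare loss = ½ × 106.383 × 5 = $265.96 thousand.

$265.96 thousand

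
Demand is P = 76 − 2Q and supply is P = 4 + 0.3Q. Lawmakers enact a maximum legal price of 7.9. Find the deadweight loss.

Competitive equilibrium: 76 − 2Q = 4 + 0.3Q → Q* = 31.3043, P* = 13.3913.
At the ceiling P = 7.9, quantity supplied = (7.9 − 4)/0.3 = 13.
Willingness to pay at Q' = 13: 76 − 2·13 = 50.
ΔQ = 31.3043 − 13 = 18.3043; wedge = 50 − 7.9 = 42.1.
Deadweight loss = ½ × 18.3043 × 42.1 = 385.31.

385.31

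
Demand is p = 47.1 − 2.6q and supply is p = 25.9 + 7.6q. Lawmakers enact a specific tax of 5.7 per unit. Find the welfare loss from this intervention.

1.59

Competitive equilibrium: 47.1 − 2.6q = 25.9 + 7.6q → q* = 2.0784, p* = 41.6961.
With the tax, the buyer price exceeds the seller price by 5.7: (47.1 − 2.6q) − (25.9 + 7.6q) = 5.7 → q' = 1.5196.
Δq = 2.0784 − 1.5196 = 0.5588; the wedge equals the tax, 5.7.
The triangle = ½ × 0.5588 × 5.7 = 1.59.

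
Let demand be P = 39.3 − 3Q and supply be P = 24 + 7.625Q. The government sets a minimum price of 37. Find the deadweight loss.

2.41

Competitive equilibrium: 39.3 − 3Q = 24 + 7.625Q → Q* = 1.44, P* = 34.98.
At the floor P = 37, quantity demanded = (39.3 − 37)/3 = 0.7667.
Sellers' marginal cost at Q' = 0.7667: 24 + 7.625·0.7667 = 29.8461.
ΔQ = 1.44 − 0.7667 = 0.6733; wedge = 37 − 29.8461 = 7.1539.
Welfare loss = ½ × 0.6733 × 7.1539 = 2.41.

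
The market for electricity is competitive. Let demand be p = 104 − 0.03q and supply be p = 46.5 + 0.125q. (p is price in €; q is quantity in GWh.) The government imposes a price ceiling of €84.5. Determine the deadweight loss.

€347.56

Competitive equilibrium: 104 − 0.03q = 46.5 + 0.125q → q* = 370.9677, p* = 92.871.
At the ceiling p = 84.5, quantity supplied = (84.5 − 46.5)/0.125 = 304.
Willingness to pay at q' = 304: 104 − 0.03·304 = 94.88.
Δq = 370.9677 − 304 = 66.9677; wedge = 94.88 − 84.5 = 10.38.
The triangle = ½ × 66.9677 × 10.38 = €347.56.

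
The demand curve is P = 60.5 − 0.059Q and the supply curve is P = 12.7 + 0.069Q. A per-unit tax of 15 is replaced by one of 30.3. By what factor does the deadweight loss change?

Competitive equilibrium: 60.5 − 0.059Q = 12.7 + 0.069Q → Q* = 373.4375, P* = 38.4672.
For a per-unit tax t: ΔQ = t/0.128, so DWL = ½·t·(t/0.128) = t²/0.256.
At t = 15: DWL = 878.906. At t = 30.3: DWL = 3586.289.
Ratio = (30.3/15)² = 4.0804.

4.0804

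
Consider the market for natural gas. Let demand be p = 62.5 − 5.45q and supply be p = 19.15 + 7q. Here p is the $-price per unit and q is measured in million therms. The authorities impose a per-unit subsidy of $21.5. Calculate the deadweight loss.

$18.56 million

Competitive equilibrium: 62.5 − 5.45q = 19.15 + 7q → q* = 3.4819, p* = 43.5235.
The subsidy lowers effective supply by 21.5: p = 7q − 2.35.
New quantity: 62.5 − 5.45q = 7q − 2.35 → q' = 5.2088.
Overproduction Δq = 5.2088 − 3.4819 = 1.7269; wedge = subsidy = 21.5.
Deadweight loss = ½ × 1.7269 × 21.5 = $18.56 million.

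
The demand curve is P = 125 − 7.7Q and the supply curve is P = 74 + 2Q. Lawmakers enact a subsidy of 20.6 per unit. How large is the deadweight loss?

Competitive equilibrium: 125 − 7.7Q = 74 + 2Q → Q* = 5.2577, P* = 84.5155.
The subsidy lowers effective supply by 20.6: P = 53.4 + 2Q.
New quantity: 125 − 7.7Q = 53.4 + 2Q → Q' = 7.3814.
Overproduction ΔQ = 7.3814 − 5.2577 = 2.1237; wedge = subsidy = 20.6.
DWL = ½ × 2.1237 × 20.6 = 21.87.

21.87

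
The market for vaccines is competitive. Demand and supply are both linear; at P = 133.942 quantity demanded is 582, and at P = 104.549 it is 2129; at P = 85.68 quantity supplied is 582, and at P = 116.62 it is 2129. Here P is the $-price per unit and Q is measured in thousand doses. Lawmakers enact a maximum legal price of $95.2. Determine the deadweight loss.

Demand slope = (104.549 − 133.942)/(2129 − 582) = −0.019, so P = 145 − 0.019Q.
Supply slope = (116.62 − 85.68)/(2129 − 582) = 0.02, so P = 74.04 + 0.02Q.
Competitive equilibrium: 145 − 0.019Q = 74.04 + 0.02Q → Q* = 1819.4872, P* = 110.4297.
At the ceiling P = 95.2, quantity supplied = (95.2 − 74.04)/0.02 = 1058.
Willingness to pay at Q' = 1058: 145 − 0.019·1058 = 124.898.
ΔQ = 1819.4872 − 1058 = 761.4872; wedge = 124.898 − 95.2 = 29.698.
DWL = ½ × 761.4872 × 29.698 = $11307.32 thousand.

$11307.32 thousand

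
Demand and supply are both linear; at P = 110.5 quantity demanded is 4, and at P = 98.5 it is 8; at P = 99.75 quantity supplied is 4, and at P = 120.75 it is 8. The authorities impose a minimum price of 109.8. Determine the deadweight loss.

4.72

Demand slope = (98.5 − 110.5)/(8 − 4) = −3, so P = 122.5 − 3Q.
Supply slope = (120.75 − 99.75)/(8 − 4) = 5.25, so P = 78.75 + 5.25Q.
Competitive equilibrium: 122.5 − 3Q = 78.75 + 5.25Q → Q* = 5.303, P* = 106.5909.
At the floor P = 109.8, quantity demanded = (122.5 − 109.8)/3 = 4.2333.
Sellers' marginal cost at Q' = 4.2333: 78.75 + 5.25·4.2333 = 100.9748.
ΔQ = 5.303 − 4.2333 = 1.0697; wedge = 109.8 − 100.9748 = 8.8252.
DWL = ½ × 1.0697 × 8.8252 = 4.72.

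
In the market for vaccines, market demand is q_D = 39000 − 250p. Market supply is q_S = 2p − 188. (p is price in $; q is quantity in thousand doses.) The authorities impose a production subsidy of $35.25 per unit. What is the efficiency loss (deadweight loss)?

In inverse form: demand p = 156 − 0.004q, supply p = 94 + 0.5q.
Competitive equilibrium: 156 − 0.004q = 94 + 0.5q → q* = 123.0159, p* = 155.5079.
The subsidy lowers effective supply by 35.25: p = 58.75 + 0.5q.
New quantity: 156 − 0.004q = 58.75 + 0.5q → q' = 192.9563.
Overproduction Δq = 192.9563 − 123.0159 = 69.9404; wedge = subsidy = 35.25.
DWL = ½ × 69.9404 × 35.25 = $1232.70 thousand.

$1232.70 thousand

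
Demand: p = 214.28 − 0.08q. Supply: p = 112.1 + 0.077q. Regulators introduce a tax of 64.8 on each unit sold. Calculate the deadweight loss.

Competitive equilibrium: 214.28 − 0.08q = 112.1 + 0.077q → q* = 650.828, p* = 162.2138.
With the tax, the buyer price exceeds the seller price by 64.8: (214.28 − 0.08q) − (112.1 + 0.077q) = 64.8 → q' = 238.0892.
Δq = 650.828 − 238.0892 = 412.7388; the wedge equals the tax, 64.8.
Deadweight loss = ½ × 412.7388 × 64.8 = 13372.74.

13372.74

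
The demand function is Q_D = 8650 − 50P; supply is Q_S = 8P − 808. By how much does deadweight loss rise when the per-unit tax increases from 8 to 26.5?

In inverse form: demand P = 173 − 0.02Q, supply P = 101 + 0.125Q.
Competitive equilibrium: 173 − 0.02Q = 101 + 0.125Q → Q* = 496.5517, P* = 163.069.
For a per-unit tax t: ΔQ = t/0.145, so DWL = ½·t·(t/0.145) = t²/0.29.
At t = 8: DWL = 220.69. At t = 26.5: DWL = 2421.552.
Increase = 2421.552 − 220.69 = 2200.86.

2200.86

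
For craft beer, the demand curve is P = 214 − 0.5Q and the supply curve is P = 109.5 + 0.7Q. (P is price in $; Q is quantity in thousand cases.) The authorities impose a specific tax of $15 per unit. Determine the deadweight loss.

$93.75 thousand

Competitive equilibrium: 214 − 0.5Q = 109.5 + 0.7Q → Q* = 87.0833, P* = 170.4583.
With the tax, the buyer price exceeds the seller price by 15: (214 − 0.5Q) − (109.5 + 0.7Q) = 15 → Q' = 74.5833.
ΔQ = 87.0833 − 74.5833 = 12.5; the wedge equals the tax, 15.
The triangle = ½ × 12.5 × 15 = $93.75 thousand.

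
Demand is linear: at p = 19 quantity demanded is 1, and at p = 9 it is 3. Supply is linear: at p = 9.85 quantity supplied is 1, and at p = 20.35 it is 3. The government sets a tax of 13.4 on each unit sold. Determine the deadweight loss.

8.76

Demand slope = (9 − 19)/(3 − 1) = −5, so p = 24 − 5q.
Supply slope = (20.35 − 9.85)/(3 − 1) = 5.25, so p = 4.6 + 5.25q.
Competitive equilibrium: 24 − 5q = 4.6 + 5.25q → q* = 1.8927, p* = 14.5366.
With the tax, the buyer price exceeds the seller price by 13.4: (24 − 5q) − (4.6 + 5.25q) = 13.4 → q' = 0.5854.
Δq = 1.8927 − 0.5854 = 1.3073; the wedge equals the tax, 13.4.
The triangle = ½ × 1.3073 × 13.4 = 8.76.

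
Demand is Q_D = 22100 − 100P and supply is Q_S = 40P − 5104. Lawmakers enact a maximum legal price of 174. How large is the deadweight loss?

11554.77

In inverse form: demand P = 221 − 0.01Q, supply P = 127.6 + 0.025Q.
Competitive equilibrium: 221 − 0.01Q = 127.6 + 0.025Q → Q* = 2668.5714, P* = 194.3143.
At the ceiling P = 174, quantity supplied = (174 − 127.6)/0.025 = 1856.
Willingness to pay at Q' = 1856: 221 − 0.01·1856 = 202.44.
ΔQ = 2668.5714 − 1856 = 812.5714; wedge = 202.44 − 174 = 28.44.
Deadweight loss = ½ × 812.5714 × 28.44 = 11554.77.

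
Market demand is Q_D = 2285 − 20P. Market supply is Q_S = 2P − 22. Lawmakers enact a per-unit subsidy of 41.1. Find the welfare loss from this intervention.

1535.65

In inverse form: demand P = 114.25 − 0.05Q, supply P = 11 + 0.5Q.
Competitive equilibrium: 114.25 − 0.05Q = 11 + 0.5Q → Q* = 187.72727, P* = 104.86364.
The subsidy lowers effective supply by 41.1: P = 0.5Q − 30.1.
New quantity: 114.25 − 0.05Q = 0.5Q − 30.1 → Q' = 262.45455.
Overproduction ΔQ = 262.45455 − 187.72727 = 74.72728; wedge = subsidy = 41.1.
DWL = ½ × 74.72728 × 41.1 = 1535.65.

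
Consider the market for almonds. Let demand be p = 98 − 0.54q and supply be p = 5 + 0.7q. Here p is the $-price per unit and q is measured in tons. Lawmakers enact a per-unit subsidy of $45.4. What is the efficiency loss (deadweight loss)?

Competitive equilibrium: 98 − 0.54q = 5 + 0.7q → q* = 75, p* = 57.5.
The subsidy lowers effective supply by 45.4: p = 0.7q − 40.4.
New quantity: 98 − 0.54q = 0.7q − 40.4 → q' = 111.6129.
Overproduction Δq = 111.6129 − 75 = 36.6129; wedge = subsidy = 45.4.
DWL = ½ × 36.6129 × 45.4 = $831.11.

$831.11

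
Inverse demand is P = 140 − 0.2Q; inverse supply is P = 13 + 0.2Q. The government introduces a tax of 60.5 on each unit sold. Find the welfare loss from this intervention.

4575.31

Competitive equilibrium: 140 − 0.2Q = 13 + 0.2Q → Q* = 317.5, P* = 76.5.
With the tax, the buyer price exceeds the seller price by 60.5: (140 − 0.2Q) − (13 + 0.2Q) = 60.5 → Q' = 166.25.
ΔQ = 317.5 − 166.25 = 151.25; the wedge equals the tax, 60.5.
DWL = ½ × 151.25 × 60.5 = 4575.31.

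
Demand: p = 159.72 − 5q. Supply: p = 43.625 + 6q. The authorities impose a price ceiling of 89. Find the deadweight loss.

Competitive equilibrium: 159.72 − 5q = 43.625 + 6q → q* = 10.5541, p* = 106.9495.
At the ceiling p = 89, quantity supplied = (89 − 43.625)/6 = 7.5625.
Willingness to pay at q' = 7.5625: 159.72 − 5·7.5625 = 121.9075.
Δq = 10.5541 − 7.5625 = 2.9916; wedge = 121.9075 − 89 = 32.9075.
Welfare loss = ½ × 2.9916 × 32.9075 = 49.22.

49.22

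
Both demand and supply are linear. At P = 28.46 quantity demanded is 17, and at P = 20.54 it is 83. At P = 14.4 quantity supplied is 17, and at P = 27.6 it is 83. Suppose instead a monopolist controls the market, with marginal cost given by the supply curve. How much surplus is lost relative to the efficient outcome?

44.19

Demand slope = (20.54 − 28.46)/(83 − 17) = −0.12, so P = 30.5 − 0.12Q.
Supply slope = (27.6 − 14.4)/(83 − 17) = 0.2, so P = 11 + 0.2Q.
Competitive equilibrium: 30.5 − 0.12Q = 11 + 0.2Q → Q* = 60.9375, P* = 23.1875.
Marginal revenue: MR = 30.5 − 0.24Q. Set MR = MC: 30.5 − 0.24Q = 11 + 0.2Q → Q_m = 44.3182.
Price P_m = 30.5 − 0.12·44.3182 = 25.1818; MC(Q_m) = 11 + 0.2·44.3182 = 19.8636.
Competitive Q* = 60.9375, so ΔQ = 16.6193; wedge = 25.1818 − 19.8636 = 5.3182.
DWL = ½ × 16.6193 × 5.3182 = 44.19.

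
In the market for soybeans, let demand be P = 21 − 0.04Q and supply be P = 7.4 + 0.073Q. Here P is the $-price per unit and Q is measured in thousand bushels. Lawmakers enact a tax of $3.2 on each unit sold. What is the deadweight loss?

$45.31 thousand

Competitive equilibrium: 21 − 0.04Q = 7.4 + 0.073Q → Q* = 120.354, P* = 16.1858.
With the tax, the buyer price exceeds the seller price by 3.2: (21 − 0.04Q) − (7.4 + 0.073Q) = 3.2 → Q' = 92.0354.
ΔQ = 120.354 − 92.0354 = 28.3186; the wedge equals the tax, 3.2.
Welfare loss = ½ × 28.3186 × 3.2 = $45.31 thousand.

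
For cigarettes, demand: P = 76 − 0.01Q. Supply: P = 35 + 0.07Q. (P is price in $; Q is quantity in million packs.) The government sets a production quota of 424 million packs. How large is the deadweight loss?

$313.29 million

Competitive equilibrium: 76 − 0.01Q = 35 + 0.07Q → Q* = 512.5, P* = 70.875.
At Q = 424: demand price = 76 − 0.01·424 = 71.76; supply price = 35 + 0.07·424 = 64.68.
ΔQ = 512.5 − 424 = 88.5; wedge = 71.76 − 64.68 = 7.08.
DWL = ½ × 88.5 × 7.08 = $313.29 million.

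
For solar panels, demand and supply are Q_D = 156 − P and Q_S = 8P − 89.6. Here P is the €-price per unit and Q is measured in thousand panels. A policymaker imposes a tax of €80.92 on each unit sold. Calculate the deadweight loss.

€2910.24 thousand

In inverse form: demand P = 156 − Q, supply P = 11.2 + 0.125Q.
Competitive equilibrium: 156 − Q = 11.2 + 0.125Q → Q* = 128.7111, P* = 27.2889.
With the tax, the buyer price exceeds the seller price by 80.92: (156 − Q) − (11.2 + 0.125Q) = 80.92 → Q' = 56.7822.
ΔQ = 128.7111 − 56.7822 = 71.9289; the wedge equals the tax, 80.92.
The triangle = ½ × 71.9289 × 80.92 = €2910.24 thousand.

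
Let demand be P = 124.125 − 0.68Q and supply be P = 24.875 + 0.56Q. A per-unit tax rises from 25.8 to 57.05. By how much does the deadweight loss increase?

Competitive equilibrium: 124.125 − 0.68Q = 24.875 + 0.56Q → Q* = 80.0403, P* = 69.6976.
For a per-unit tax t: ΔQ = t/1.24, so DWL = ½·t·(t/1.24) = t²/2.48.
At t = 25.8: DWL = 268.403. At t = 57.05: DWL = 1312.38.
Increase = 1312.38 − 268.403 = 1043.98.

1043.98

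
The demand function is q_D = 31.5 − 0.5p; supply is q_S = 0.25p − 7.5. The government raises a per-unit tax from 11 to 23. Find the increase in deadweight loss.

In inverse form: demand p = 63 − 2q, supply p = 30 + 4q.
Competitive equilibrium: 63 − 2q = 30 + 4q → q* = 5.5, p* = 52.
For a per-unit tax t: Δq = t/6, so DWL = ½·t·(t/6) = t²/12.
At t = 11: DWL = 10.083. At t = 23: DWL = 44.083.
Increase = 44.083 − 10.083 = 34.

34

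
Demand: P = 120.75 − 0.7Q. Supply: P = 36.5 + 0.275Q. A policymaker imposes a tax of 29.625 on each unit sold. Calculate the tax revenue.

1659.76

Competitive equilibrium: 120.75 − 0.7Q = 36.5 + 0.275Q → Q* = 86.4103, P* = 60.2628.
With the tax, the buyer price exceeds the seller price by 29.625: (120.75 − 0.7Q) − (36.5 + 0.275Q) = 29.625 → Q' = 56.0256.
Tax revenue = 29.625 × 56.0256 = 1659.76.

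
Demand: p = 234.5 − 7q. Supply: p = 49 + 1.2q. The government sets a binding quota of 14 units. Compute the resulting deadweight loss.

304.79

Competitive equilibrium: 234.5 − 7q = 49 + 1.2q → q* = 22.622, p* = 76.1463.
At q = 14: demand price = 234.5 − 7·14 = 136.5; supply price = 49 + 1.2·14 = 65.8.
Δq = 22.622 − 14 = 8.622; wedge = 136.5 − 65.8 = 70.7.
The triangle = ½ × 8.622 × 70.7 = 304.79.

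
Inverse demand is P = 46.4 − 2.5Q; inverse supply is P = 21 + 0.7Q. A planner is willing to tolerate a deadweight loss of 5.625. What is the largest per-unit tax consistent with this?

Competitive equilibrium: 46.4 − 2.5Q = 21 + 0.7Q → Q* = 7.9375, P* = 26.5563.
A tax t gives ΔQ = t/3.2 and wedge t, so DWL = t²/6.4.
t²/6.4 = 5.625 → t² = 36 → t = 6.

6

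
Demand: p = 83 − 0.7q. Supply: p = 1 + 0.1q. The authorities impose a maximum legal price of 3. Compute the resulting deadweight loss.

2722.50

Competitive equilibrium: 83 − 0.7q = 1 + 0.1q → q* = 102.5, p* = 11.25.
At the ceiling p = 3, quantity supplied = (3 − 1)/0.1 = 20.
Willingness to pay at q' = 20: 83 − 0.7·20 = 69.
Δq = 102.5 − 20 = 82.5; wedge = 69 − 3 = 66.
DWL = ½ × 82.5 × 66 = 2722.50.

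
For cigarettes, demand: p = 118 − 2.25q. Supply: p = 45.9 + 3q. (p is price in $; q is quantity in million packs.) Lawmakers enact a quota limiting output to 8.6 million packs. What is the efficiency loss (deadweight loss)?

Competitive equilibrium: 118 − 2.25q = 45.9 + 3q → q* = 13.7333, p* = 87.1.
At q = 8.6: demand price = 118 − 2.25·8.6 = 98.65; supply price = 45.9 + 3·8.6 = 71.7.
Δq = 13.7333 − 8.6 = 5.1333; wedge = 98.65 − 71.7 = 26.95.
The triangle = ½ × 5.1333 × 26.95 = $69.17 million.

$69.17 million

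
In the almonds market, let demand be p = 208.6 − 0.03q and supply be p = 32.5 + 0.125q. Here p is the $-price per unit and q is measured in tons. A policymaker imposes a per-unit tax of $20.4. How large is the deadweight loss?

$1342.45

Competitive equilibrium: 208.6 − 0.03q = 32.5 + 0.125q → q* = 1136.129, p* = 174.5161.
With the tax, the buyer price exceeds the seller price by 20.4: (208.6 − 0.03q) − (32.5 + 0.125q) = 20.4 → q' = 1004.5161.
Δq = 1136.129 − 1004.5161 = 131.6129; the wedge equals the tax, 20.4.
The triangle = ½ × 131.6129 × 20.4 = $1342.45.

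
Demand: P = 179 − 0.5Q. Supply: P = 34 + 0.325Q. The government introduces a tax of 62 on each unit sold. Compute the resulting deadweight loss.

Competitive equilibrium: 179 − 0.5Q = 34 + 0.325Q → Q* = 175.7576, P* = 91.1212.
With the tax, the buyer price exceeds the seller price by 62: (179 − 0.5Q) − (34 + 0.325Q) = 62 → Q' = 100.6061.
ΔQ = 175.7576 − 100.6061 = 75.1515; the wedge equals the tax, 62.
Deadweight loss = ½ × 75.1515 × 62 = 2329.70.

2329.70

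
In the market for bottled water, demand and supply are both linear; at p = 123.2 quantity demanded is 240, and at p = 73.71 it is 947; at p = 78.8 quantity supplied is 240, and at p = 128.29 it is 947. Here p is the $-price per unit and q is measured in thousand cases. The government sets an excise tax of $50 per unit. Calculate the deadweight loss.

$8928.57 thousand

Demand slope = (73.71 − 123.2)/(947 − 240) = −0.07, so p = 140 − 0.07q.
Supply slope = (128.29 − 78.8)/(947 − 240) = 0.07, so p = 62 + 0.07q.
Competitive equilibrium: 140 − 0.07q = 62 + 0.07q → q* = 557.1429, p* = 101.
With the tax, the buyer price exceeds the seller price by 50: (140 − 0.07q) − (62 + 0.07q) = 50 → q' = 200.
Δq = 557.1429 − 200 = 357.1429; the wedge equals the tax, 50.
DWL = ½ × 357.1429 × 50 = $8928.57 thousand.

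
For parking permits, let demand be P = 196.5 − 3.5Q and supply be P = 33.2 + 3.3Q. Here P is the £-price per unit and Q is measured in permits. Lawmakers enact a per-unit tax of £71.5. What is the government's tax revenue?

Competitive equilibrium: 196.5 − 3.5Q = 33.2 + 3.3Q → Q* = 24.0147, P* = 112.4485.
With the tax, the buyer price exceeds the seller price by 71.5: (196.5 − 3.5Q) − (33.2 + 3.3Q) = 71.5 → Q' = 13.5.
Tax revenue = 71.5 × 13.5 = £965.25.

£965.25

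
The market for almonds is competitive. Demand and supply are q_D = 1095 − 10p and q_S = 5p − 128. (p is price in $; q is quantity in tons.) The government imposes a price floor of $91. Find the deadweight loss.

In inverse form: demand p = 109.5 − 0.1q, supply p = 25.6 + 0.2q.
Competitive equilibrium: 109.5 − 0.1q = 25.6 + 0.2q → q* = 279.6667, p* = 81.5333.
At the floor p = 91, quantity demanded = (109.5 − 91)/0.1 = 185.
Sellers' marginal cost at q' = 185: 25.6 + 0.2·185 = 62.6.
Δq = 279.6667 − 185 = 94.6667; wedge = 91 − 62.6 = 28.4.
The triangle = ½ × 94.6667 × 28.4 = $1344.27.

$1344.27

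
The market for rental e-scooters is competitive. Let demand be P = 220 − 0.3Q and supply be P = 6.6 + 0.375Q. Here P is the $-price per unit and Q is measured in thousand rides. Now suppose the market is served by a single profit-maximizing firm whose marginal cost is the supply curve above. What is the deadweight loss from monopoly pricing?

$3193.66 thousand

Competitive equilibrium: 220 − 0.3Q = 6.6 + 0.375Q → Q* = 316.1481, P* = 125.1556.
Marginal revenue: MR = 220 − 0.6Q. Set MR = MC: 220 − 0.6Q = 6.6 + 0.375Q → Q_m = 218.8718.
Price P_m = 220 − 0.3·218.8718 = 154.3385; MC(Q_m) = 6.6 + 0.375·218.8718 = 88.6769.
Competitive Q* = 316.1481, so ΔQ = 97.2763; wedge = 154.3385 − 88.6769 = 65.6616.
DWL = ½ × 97.2763 × 65.6616 = $3193.66 thousand.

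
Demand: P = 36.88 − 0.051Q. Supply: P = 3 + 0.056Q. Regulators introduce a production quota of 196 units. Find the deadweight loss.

Competitive equilibrium: 36.88 − 0.051Q = 3 + 0.056Q → Q* = 316.6355, P* = 20.7316.
At Q = 196: demand price = 36.88 − 0.051·196 = 26.884; supply price = 3 + 0.056·196 = 13.976.
ΔQ = 316.6355 − 196 = 120.6355; wedge = 26.884 − 13.976 = 12.908.
The triangle = ½ × 120.6355 × 12.908 = 778.58.

778.58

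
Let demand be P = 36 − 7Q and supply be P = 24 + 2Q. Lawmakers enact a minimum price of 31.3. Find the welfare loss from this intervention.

1.97

Competitive equilibrium: 36 − 7Q = 24 + 2Q → Q* = 1.3333, P* = 26.6667.
At the floor P = 31.3, quantity demanded = (36 − 31.3)/7 = 0.6714.
Sellers' marginal cost at Q' = 0.6714: 24 + 2·0.6714 = 25.3428.
ΔQ = 1.3333 − 0.6714 = 0.6619; wedge = 31.3 − 25.3428 = 5.9572.
Welfare loss = ½ × 0.6619 × 5.9572 = 1.97.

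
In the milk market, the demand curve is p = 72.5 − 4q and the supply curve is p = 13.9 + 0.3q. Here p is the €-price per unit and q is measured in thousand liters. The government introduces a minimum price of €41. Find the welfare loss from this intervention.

Competitive equilibrium: 72.5 − 4q = 13.9 + 0.3q → q* = 13.6279, p* = 17.9884.
At the floor p = 41, quantity demanded = (72.5 − 41)/4 = 7.875.
Sellers' marginal cost at q' = 7.875: 13.9 + 0.3·7.875 = 16.2625.
Δq = 13.6279 − 7.875 = 5.7529; wedge = 41 − 16.2625 = 24.7375.
Deadweight loss = ½ × 5.7529 × 24.7375 = €71.16 thousand.

€71.16 thousand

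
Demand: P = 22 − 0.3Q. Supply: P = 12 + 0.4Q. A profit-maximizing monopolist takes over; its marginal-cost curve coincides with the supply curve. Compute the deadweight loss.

Competitive equilibrium: 22 − 0.3Q = 12 + 0.4Q → Q* = 14.2857, P* = 17.7143.
Marginal revenue: MR = 22 − 0.6Q. Set MR = MC: 22 − 0.6Q = 12 + 0.4Q → Q_m = 10.
Price P_m = 22 − 0.3·10 = 19; MC(Q_m) = 12 + 0.4·10 = 16.
Competitive Q* = 14.2857, so ΔQ = 4.2857; wedge = 19 − 16 = 3.
DWL = ½ × 4.2857 × 3 = 6.43.

6.43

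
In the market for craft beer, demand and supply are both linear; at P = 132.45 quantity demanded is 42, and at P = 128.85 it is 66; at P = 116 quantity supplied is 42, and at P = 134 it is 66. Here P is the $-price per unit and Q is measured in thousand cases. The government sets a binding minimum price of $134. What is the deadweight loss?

Demand slope = (128.85 − 132.45)/(66 − 42) = −0.15, so P = 138.75 − 0.15Q.
Supply slope = (134 − 116)/(66 − 42) = 0.75, so P = 84.5 + 0.75Q.
Competitive equilibrium: 138.75 − 0.15Q = 84.5 + 0.75Q → Q* = 60.2778, P* = 129.7083.
At the floor P = 134, quantity demanded = (138.75 − 134)/0.15 = 31.6667.
Sellers' marginal cost at Q' = 31.6667: 84.5 + 0.75·31.6667 = 108.25.
ΔQ = 60.2778 − 31.6667 = 28.6111; wedge = 134 − 108.25 = 25.75.
Welfare loss = ½ × 28.6111 × 25.75 = $368.37 thousand.

$368.37 thousand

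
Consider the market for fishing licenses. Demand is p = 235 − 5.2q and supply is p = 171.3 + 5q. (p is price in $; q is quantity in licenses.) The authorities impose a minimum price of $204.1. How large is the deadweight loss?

Competitive equilibrium: 235 − 5.2q = 171.3 + 5q → q* = 6.2451, p* = 202.5255.
At the floor p = 204.1, quantity demanded = (235 − 204.1)/5.2 = 5.9423.
Sellers' marginal cost at q' = 5.9423: 171.3 + 5·5.9423 = 201.0115.
Δq = 6.2451 − 5.9423 = 0.3028; wedge = 204.1 − 201.0115 = 3.0885.
DWL = ½ × 0.3028 × 3.0885 = $0.47.

$0.47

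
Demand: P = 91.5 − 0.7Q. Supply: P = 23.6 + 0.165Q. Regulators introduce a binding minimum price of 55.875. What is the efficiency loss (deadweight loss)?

Competitive equilibrium: 91.5 − 0.7Q = 23.6 + 0.165Q → Q* = 78.4971, P* = 36.552.
At the floor P = 55.875, quantity demanded = (91.5 − 55.875)/0.7 = 50.8929.
Sellers' marginal cost at Q' = 50.8929: 23.6 + 0.165·50.8929 = 31.9973.
ΔQ = 78.4971 − 50.8929 = 27.6042; wedge = 55.875 − 31.9973 = 23.8777.
DWL = ½ × 27.6042 × 23.8777 = 329.56.

329.56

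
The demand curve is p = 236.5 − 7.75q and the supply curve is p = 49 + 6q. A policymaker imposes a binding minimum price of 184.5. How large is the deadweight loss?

Competitive equilibrium: 236.5 − 7.75q = 49 + 6q → q* = 13.6364, p* = 130.8182.
At the floor p = 184.5, quantity demanded = (236.5 − 184.5)/7.75 = 6.7097.
Sellers' marginal cost at q' = 6.7097: 49 + 6·6.7097 = 89.2582.
Δq = 13.6364 − 6.7097 = 6.9267; wedge = 184.5 − 89.2582 = 95.2418.
Welfare loss = ½ × 6.9267 × 95.2418 = 329.86.

329.86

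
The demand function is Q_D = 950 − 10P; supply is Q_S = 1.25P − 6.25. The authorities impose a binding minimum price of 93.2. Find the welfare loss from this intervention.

In inverse form: demand P = 95 − 0.1Q, supply P = 5 + 0.8Q.
Competitive equilibrium: 95 − 0.1Q = 5 + 0.8Q → Q* = 100, P* = 85.
At the floor P = 93.2, quantity demanded = (95 − 93.2)/0.1 = 18.
Sellers' marginal cost at Q' = 18: 5 + 0.8·18 = 19.4.
ΔQ = 100 − 18 = 82; wedge = 93.2 − 19.4 = 73.8.
DWL = ½ × 82 × 73.8 = 3025.80.

3025.80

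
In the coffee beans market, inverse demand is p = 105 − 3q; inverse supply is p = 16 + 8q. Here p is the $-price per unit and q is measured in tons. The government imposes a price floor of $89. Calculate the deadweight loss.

$41.82

Competitive equilibrium: 105 − 3q = 16 + 8q → q* = 8.0909, p* = 80.7273.
At the floor p = 89, quantity demanded = (105 − 89)/3 = 5.3333.
Sellers' marginal cost at q' = 5.3333: 16 + 8·5.3333 = 58.6664.
Δq = 8.0909 − 5.3333 = 2.7576; wedge = 89 − 58.6664 = 30.3336.
The triangle = ½ × 2.7576 × 30.3336 = $41.82.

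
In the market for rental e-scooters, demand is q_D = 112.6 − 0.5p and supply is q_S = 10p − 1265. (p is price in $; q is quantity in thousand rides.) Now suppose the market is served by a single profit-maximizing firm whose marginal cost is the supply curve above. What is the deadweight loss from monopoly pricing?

$551.92 thousand

In inverse form: demand p = 225.2 − 2q, supply p = 126.5 + 0.1q.
Competitive equilibrium: 225.2 − 2q = 126.5 + 0.1q → q* = 47, p* = 131.2.
Marginal revenue: MR = 225.2 − 4q. Set MR = MC: 225.2 − 4q = 126.5 + 0.1q → q_m = 24.0732.
Price p_m = 225.2 − 2·24.0732 = 177.0536; MC(q_m) = 126.5 + 0.1·24.0732 = 128.9073.
Competitive q* = 47, so Δq = 22.9268; wedge = 177.0536 − 128.9073 = 48.1463.
Deadweight loss = ½ × 22.9268 × 48.1463 = $551.92 thousand.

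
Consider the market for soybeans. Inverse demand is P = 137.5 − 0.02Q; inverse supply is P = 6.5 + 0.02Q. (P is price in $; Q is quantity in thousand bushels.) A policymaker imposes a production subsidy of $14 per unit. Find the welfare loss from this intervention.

Competitive equilibrium: 137.5 − 0.02Q = 6.5 + 0.02Q → Q* = 3275, P* = 72.
The subsidy lowers effective supply by 14: P = 0.02Q − 7.5.
New quantity: 137.5 − 0.02Q = 0.02Q − 7.5 → Q' = 3625.
Overproduction ΔQ = 3625 − 3275 = 350; wedge = subsidy = 14.
DWL = ½ × 350 × 14 = $2450 thousand.

$2450 thousand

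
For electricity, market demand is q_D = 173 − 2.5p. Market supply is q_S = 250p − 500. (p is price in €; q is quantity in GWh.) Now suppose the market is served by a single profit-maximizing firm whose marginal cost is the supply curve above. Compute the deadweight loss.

€1383.36

In inverse form: demand p = 69.2 − 0.4q, supply p = 2 + 0.004q.
Competitive equilibrium: 69.2 − 0.4q = 2 + 0.004q → q* = 166.3366, p* = 2.6653.
Marginal revenue: MR = 69.2 − 0.8q. Set MR = MC: 69.2 − 0.8q = 2 + 0.004q → q_m = 83.5821.
Price p_m = 69.2 − 0.4·83.5821 = 35.7672; MC(q_m) = 2 + 0.004·83.5821 = 2.3343.
Competitive q* = 166.3366, so Δq = 82.7545; wedge = 35.7672 − 2.3343 = 33.4329.
DWL = ½ × 82.7545 × 33.4329 = €1383.36.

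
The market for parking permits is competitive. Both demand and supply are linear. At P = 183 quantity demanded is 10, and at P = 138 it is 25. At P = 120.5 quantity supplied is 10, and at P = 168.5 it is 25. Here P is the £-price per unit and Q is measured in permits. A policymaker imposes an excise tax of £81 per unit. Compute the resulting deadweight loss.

£529.11

Demand slope = (138 − 183)/(25 − 10) = −3, so P = 213 − 3Q.
Supply slope = (168.5 − 120.5)/(25 − 10) = 3.2, so P = 88.5 + 3.2Q.
Competitive equilibrium: 213 − 3Q = 88.5 + 3.2Q → Q* = 20.0806, P* = 152.7581.
With the tax, the buyer price exceeds the seller price by 81: (213 − 3Q) − (88.5 + 3.2Q) = 81 → Q' = 7.0161.
ΔQ = 20.0806 − 7.0161 = 13.0645; the wedge equals the tax, 81.
Welfare loss = ½ × 13.0645 × 81 = £529.11.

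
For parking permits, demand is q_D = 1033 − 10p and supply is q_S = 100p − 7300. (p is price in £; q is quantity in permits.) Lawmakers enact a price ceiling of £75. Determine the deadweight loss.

£313.14

In inverse form: demand p = 103.3 − 0.1q, supply p = 73 + 0.01q.
Competitive equilibrium: 103.3 − 0.1q = 73 + 0.01q → q* = 275.4545, p* = 75.7545.
At the ceiling p = 75, quantity supplied = (75 − 73)/0.01 = 200.
Willingness to pay at q' = 200: 103.3 − 0.1·200 = 83.3.
Δq = 275.4545 − 200 = 75.4545; wedge = 83.3 − 75 = 8.3.
The triangle = ½ × 75.4545 × 8.3 = £313.14.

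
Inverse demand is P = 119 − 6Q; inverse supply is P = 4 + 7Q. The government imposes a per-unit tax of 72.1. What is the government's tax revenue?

Competitive equilibrium: 119 − 6Q = 4 + 7Q → Q* = 8.8462, P* = 65.9231.
With the tax, the buyer price exceeds the seller price by 72.1: (119 − 6Q) − (4 + 7Q) = 72.1 → Q' = 3.3.
Tax revenue = 72.1 × 3.3 = 237.93.

237.93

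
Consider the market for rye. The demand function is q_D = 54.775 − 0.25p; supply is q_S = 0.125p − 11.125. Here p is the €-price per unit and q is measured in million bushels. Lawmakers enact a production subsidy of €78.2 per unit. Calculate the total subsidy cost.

€1357.42 million

In inverse form: demand p = 219.1 − 4q, supply p = 89 + 8q.
Competitive equilibrium: 219.1 − 4q = 89 + 8q → q* = 10.8417, p* = 175.7333.
The subsidy lowers effective supply by 78.2: p = 10.8 + 8q.
New quantity: 219.1 − 4q = 10.8 + 8q → q' = 17.3583.
Total subsidy cost = 78.2 × 17.3583 = €1357.42 million.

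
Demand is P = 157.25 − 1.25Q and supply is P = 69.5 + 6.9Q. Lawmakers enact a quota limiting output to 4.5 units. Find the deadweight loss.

Competitive equilibrium: 157.25 − 1.25Q = 69.5 + 6.9Q → Q* = 10.7669, P* = 143.7914.
At Q = 4.5: demand price = 157.25 − 1.25·4.5 = 151.625; supply price = 69.5 + 6.9·4.5 = 100.55.
ΔQ = 10.7669 − 4.5 = 6.2669; wedge = 151.625 − 100.55 = 51.075.
DWL = ½ × 6.2669 × 51.075 = 160.04.

160.04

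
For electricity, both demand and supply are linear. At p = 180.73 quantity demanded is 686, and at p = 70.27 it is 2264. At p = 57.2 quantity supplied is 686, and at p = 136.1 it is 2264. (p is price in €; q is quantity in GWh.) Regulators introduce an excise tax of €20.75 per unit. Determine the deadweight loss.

€1794.01

Demand slope = (70.27 − 180.73)/(2264 − 686) = −0.07, so p = 228.75 − 0.07q.
Supply slope = (136.1 − 57.2)/(2264 − 686) = 0.05, so p = 22.9 + 0.05q.
Competitive equilibrium: 228.75 − 0.07q = 22.9 + 0.05q → q* = 1715.4167, p* = 108.6708.
With the tax, the buyer price exceeds the seller price by 20.75: (228.75 − 0.07q) − (22.9 + 0.05q) = 20.75 → q' = 1542.5.
Δq = 1715.4167 − 1542.5 = 172.9167; the wedge equals the tax, 20.75.
Deadweight loss = ½ × 172.9167 × 20.75 = €1794.01.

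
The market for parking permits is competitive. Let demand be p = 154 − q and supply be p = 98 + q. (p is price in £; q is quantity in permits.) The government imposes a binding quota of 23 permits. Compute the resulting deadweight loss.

£25

Competitive equilibrium: 154 − q = 98 + q → q* = 28, p* = 126.
At q = 23: demand price = 154 − 1·23 = 131; supply price = 98 + 1·23 = 121.
Δq = 28 − 23 = 5; wedge = 131 − 121 = 10.
The triangle = ½ × 5 × 10 = £25.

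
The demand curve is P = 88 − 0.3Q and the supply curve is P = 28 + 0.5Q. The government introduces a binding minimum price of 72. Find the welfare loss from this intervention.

Competitive equilibrium: 88 − 0.3Q = 28 + 0.5Q → Q* = 75, P* = 65.5.
At the floor P = 72, quantity demanded = (88 − 72)/0.3 = 53.3333.
Sellers' marginal cost at Q' = 53.3333: 28 + 0.5·53.3333 = 54.6667.
ΔQ = 75 − 53.3333 = 21.6667; wedge = 72 − 54.6667 = 17.3333.
The triangle = ½ × 21.6667 × 17.3333 = 187.78.

187.78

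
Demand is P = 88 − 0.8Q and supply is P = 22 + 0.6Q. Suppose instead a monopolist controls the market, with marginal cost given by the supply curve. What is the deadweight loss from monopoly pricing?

Competitive equilibrium: 88 − 0.8Q = 22 + 0.6Q → Q* = 47.1429, P* = 50.2857.
Marginal revenue: MR = 88 − 1.6Q. Set MR = MC: 88 − 1.6Q = 22 + 0.6Q → Q_m = 30.
Price P_m = 88 − 0.8·30 = 64; MC(Q_m) = 22 + 0.6·30 = 40.
Competitive Q* = 47.1429, so ΔQ = 17.1429; wedge = 64 − 40 = 24.
Welfare loss = ½ × 17.1429 × 24 = 205.71.

205.71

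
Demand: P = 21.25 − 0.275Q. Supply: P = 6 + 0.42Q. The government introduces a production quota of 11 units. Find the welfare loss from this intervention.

Competitive equilibrium: 21.25 − 0.275Q = 6 + 0.42Q → Q* = 21.9424, P* = 15.2158.
At Q = 11: demand price = 21.25 − 0.275·11 = 18.225; supply price = 6 + 0.42·11 = 10.62.
ΔQ = 21.9424 − 11 = 10.9424; wedge = 18.225 − 10.62 = 7.605.
The triangle = ½ × 10.9424 × 7.605 = 41.61.

41.61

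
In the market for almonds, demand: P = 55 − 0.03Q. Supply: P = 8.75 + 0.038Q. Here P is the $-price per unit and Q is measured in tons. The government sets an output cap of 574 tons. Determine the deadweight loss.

Competitive equilibrium: 55 − 0.03Q = 8.75 + 0.038Q → Q* = 680.1471, P* = 34.5956.
At Q = 574: demand price = 55 − 0.03·574 = 37.78; supply price = 8.75 + 0.038·574 = 30.562.
ΔQ = 680.1471 − 574 = 106.1471; wedge = 37.78 − 30.562 = 7.218.
The triangle = ½ × 106.1471 × 7.218 = $383.08.

$383.08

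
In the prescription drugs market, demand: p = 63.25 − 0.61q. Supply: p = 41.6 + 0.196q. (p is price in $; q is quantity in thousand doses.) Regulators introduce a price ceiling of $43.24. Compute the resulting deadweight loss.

Competitive equilibrium: 63.25 − 0.61q = 41.6 + 0.196q → q* = 26.861, p* = 46.8648.
At the ceiling p = 43.24, quantity supplied = (43.24 − 41.6)/0.196 = 8.3673.
Willingness to pay at q' = 8.3673: 63.25 − 0.61·8.3673 = 58.1459.
Δq = 26.861 − 8.3673 = 18.4937; wedge = 58.1459 − 43.24 = 14.9059.
Deadweight loss = ½ × 18.4937 × 14.9059 = $137.83 thousand.

$137.83 thousand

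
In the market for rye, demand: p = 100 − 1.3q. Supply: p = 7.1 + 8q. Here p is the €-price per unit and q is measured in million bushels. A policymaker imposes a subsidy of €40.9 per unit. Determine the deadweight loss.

Competitive equilibrium: 100 − 1.3q = 7.1 + 8q → q* = 9.9892, p* = 87.014.
The subsidy lowers effective supply by 40.9: p = 8q − 33.8.
New quantity: 100 − 1.3q = 8q − 33.8 → q' = 14.3871.
Overproduction Δq = 14.3871 − 9.9892 = 4.3979; wedge = subsidy = 40.9.
DWL = ½ × 4.3979 × 40.9 = €89.94 million.

€89.94 million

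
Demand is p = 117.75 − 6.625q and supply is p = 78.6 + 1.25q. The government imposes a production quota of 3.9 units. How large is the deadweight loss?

Competitive equilibrium: 117.75 − 6.625q = 78.6 + 1.25q → q* = 4.9714, p* = 84.8143.
At q = 3.9: demand price = 117.75 − 6.625·3.9 = 91.9125; supply price = 78.6 + 1.25·3.9 = 83.475.
Δq = 4.9714 − 3.9 = 1.0714; wedge = 91.9125 − 83.475 = 8.4375.
Welfare loss = ½ × 1.0714 × 8.4375 = 4.52.

4.52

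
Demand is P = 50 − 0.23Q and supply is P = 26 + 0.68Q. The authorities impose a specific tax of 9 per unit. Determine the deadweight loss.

Competitive equilibrium: 50 − 0.23Q = 26 + 0.68Q → Q* = 26.3736, P* = 43.9341.
With the tax, the buyer price exceeds the seller price by 9: (50 − 0.23Q) − (26 + 0.68Q) = 9 → Q' = 16.4835.
ΔQ = 26.3736 − 16.4835 = 9.8901; the wedge equals the tax, 9.
DWL = ½ × 9.8901 × 9 = 44.51.

44.51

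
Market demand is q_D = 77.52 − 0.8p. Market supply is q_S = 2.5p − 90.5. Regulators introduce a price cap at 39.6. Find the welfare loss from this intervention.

In inverse form: demand p = 96.9 − 1.25q, supply p = 36.2 + 0.4q.
Competitive equilibrium: 96.9 − 1.25q = 36.2 + 0.4q → q* = 36.7879, p* = 50.9152.
At the ceiling p = 39.6, quantity supplied = (39.6 − 36.2)/0.4 = 8.5.
Willingness to pay at q' = 8.5: 96.9 − 1.25·8.5 = 86.275.
Δq = 36.7879 − 8.5 = 28.2879; wedge = 86.275 − 39.6 = 46.675.
The triangle = ½ × 28.2879 × 46.675 = 660.17.

660.17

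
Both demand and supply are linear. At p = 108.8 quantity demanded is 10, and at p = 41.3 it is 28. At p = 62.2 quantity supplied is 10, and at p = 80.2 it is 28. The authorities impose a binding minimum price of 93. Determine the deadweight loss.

74.41

Demand slope = (41.3 − 108.8)/(28 − 10) = −3.75, so p = 146.3 − 3.75q.
Supply slope = (80.2 − 62.2)/(28 − 10) = 1, so p = 52.2 + q.
Competitive equilibrium: 146.3 − 3.75q = 52.2 + q → q* = 19.8105, p* = 72.0105.
At the floor p = 93, quantity demanded = (146.3 − 93)/3.75 = 14.2133.
Sellers' marginal cost at q' = 14.2133: 52.2 + 1·14.2133 = 66.4133.
Δq = 19.8105 − 14.2133 = 5.5972; wedge = 93 − 66.4133 = 26.5867.
Welfare loss = ½ × 5.5972 × 26.5867 = 74.41.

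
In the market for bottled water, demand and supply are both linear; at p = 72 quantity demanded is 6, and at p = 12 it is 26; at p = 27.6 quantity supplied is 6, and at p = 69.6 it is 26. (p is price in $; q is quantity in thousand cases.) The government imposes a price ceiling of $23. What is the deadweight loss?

Demand slope = (12 − 72)/(26 − 6) = −3, so p = 90 − 3q.
Supply slope = (69.6 − 27.6)/(26 − 6) = 2.1, so p = 15 + 2.1q.
Competitive equilibrium: 90 − 3q = 15 + 2.1q → q* = 14.7059, p* = 45.8824.
At the ceiling p = 23, quantity supplied = (23 − 15)/2.1 = 3.8095.
Willingness to pay at q' = 3.8095: 90 − 3·3.8095 = 78.5715.
Δq = 14.7059 − 3.8095 = 10.8964; wedge = 78.5715 − 23 = 55.5715.
Deadweight loss = ½ × 10.8964 × 55.5715 = $302.76 thousand.

$302.76 thousand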